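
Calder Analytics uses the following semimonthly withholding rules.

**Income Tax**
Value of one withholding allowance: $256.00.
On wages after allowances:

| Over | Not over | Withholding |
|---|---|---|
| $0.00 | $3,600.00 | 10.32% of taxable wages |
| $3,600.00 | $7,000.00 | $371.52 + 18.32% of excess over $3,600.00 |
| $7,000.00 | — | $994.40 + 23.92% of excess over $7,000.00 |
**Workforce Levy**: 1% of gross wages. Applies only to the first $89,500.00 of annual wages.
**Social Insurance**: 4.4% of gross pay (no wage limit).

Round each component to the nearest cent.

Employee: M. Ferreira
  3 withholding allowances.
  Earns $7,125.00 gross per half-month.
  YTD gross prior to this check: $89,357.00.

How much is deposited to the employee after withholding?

$5,933.47

Income Tax: taxable = $7,125.00 − 3×$256.00 = $6,357.00
  $371.52 + 18.32% × ($6,357.00 − $3,600.00) = $371.52 + 18.32% × $2,757.00 = $876.60
Workforce Levy: cap $89,500.00 − YTD $89,357.00 = $143.00 subject; 1% × $143.00 = $1.43
Social Insurance: 4.4% × $7,125.00 = $313.50
Total withheld: $876.60 + $1.43 + $313.50 = $1,191.53
Net pay: $7,125.00 − $1,191.53 = $5,933.47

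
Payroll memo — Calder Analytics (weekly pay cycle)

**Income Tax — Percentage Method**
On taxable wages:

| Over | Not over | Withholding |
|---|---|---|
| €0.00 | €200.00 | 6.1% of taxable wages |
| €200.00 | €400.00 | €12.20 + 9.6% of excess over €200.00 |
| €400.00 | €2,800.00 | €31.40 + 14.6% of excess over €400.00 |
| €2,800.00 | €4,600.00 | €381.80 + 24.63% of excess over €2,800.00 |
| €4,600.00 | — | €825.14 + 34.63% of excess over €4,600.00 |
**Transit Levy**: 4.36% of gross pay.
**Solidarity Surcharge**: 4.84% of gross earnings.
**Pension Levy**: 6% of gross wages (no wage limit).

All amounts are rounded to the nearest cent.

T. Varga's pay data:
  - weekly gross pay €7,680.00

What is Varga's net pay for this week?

€4,620.90

Income Tax: taxable = €7,680.00
  €825.14 + 34.63% × (€7,680.00 − €4,600.00) = €825.14 + 34.63% × €3,080.00 = €1,891.74
Transit Levy: 4.36% × €7,680.00 = €334.85
Solidarity Surcharge: 4.84% × €7,680.00 = €371.71
Pension Levy: 6% × €7,680.00 = €460.80
Total withheld: €1,891.74 + €334.85 + €371.71 + €460.80 = €3,059.10
Net pay: €7,680.00 − €3,059.10 = €4,620.90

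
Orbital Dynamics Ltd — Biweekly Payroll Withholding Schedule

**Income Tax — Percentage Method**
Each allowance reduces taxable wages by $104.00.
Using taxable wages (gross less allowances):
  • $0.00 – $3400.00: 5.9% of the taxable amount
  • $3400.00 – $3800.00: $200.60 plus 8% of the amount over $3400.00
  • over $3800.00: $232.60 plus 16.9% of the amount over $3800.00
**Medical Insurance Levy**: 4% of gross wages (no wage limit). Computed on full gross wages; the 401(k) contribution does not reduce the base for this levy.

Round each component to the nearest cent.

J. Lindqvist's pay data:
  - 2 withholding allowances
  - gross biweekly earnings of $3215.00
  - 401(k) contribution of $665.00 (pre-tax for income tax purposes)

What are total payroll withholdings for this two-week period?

Income Tax: taxable = $3215.00 − $665.00 − 2×$104.00 = $2342.00
  5.9% × $2342.00 = $138.18
Medical Insurance Levy: 4% × $3215.00 = $128.60
Total: $138.18 + $128.60 = $266.78

$266.78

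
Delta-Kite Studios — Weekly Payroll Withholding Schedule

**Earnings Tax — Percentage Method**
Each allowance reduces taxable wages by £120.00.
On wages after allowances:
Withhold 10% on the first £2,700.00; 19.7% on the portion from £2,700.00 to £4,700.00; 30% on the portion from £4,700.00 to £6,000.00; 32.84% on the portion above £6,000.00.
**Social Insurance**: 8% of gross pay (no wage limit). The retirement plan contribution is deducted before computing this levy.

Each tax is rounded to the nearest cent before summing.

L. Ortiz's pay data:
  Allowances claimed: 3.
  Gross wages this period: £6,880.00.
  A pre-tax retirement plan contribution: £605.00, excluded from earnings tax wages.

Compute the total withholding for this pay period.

Earnings Tax: taxable = £6,880.00 − £605.00 − 3×£120.00 = £5,915.00
  £664.00 + 30% × (£5,915.00 − £4,700.00) = £664.00 + 30% × £1,215.00 = £1,028.50
Social Insurance: 8% × £6,275.00 = £502.00
Total: £1,028.50 + £502.00 = £1,530.50

£1,530.50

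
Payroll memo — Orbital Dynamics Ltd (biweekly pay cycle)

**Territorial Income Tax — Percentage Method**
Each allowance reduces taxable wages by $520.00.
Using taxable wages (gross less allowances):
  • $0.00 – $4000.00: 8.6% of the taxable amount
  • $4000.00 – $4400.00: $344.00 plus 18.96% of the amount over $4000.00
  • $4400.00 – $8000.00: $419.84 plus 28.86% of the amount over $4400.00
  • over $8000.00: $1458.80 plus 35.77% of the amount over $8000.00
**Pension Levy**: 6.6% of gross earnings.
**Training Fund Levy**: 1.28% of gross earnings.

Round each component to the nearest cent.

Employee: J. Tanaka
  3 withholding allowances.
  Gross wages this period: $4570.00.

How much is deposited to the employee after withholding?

Territorial Income Tax: taxable = $4570.00 − 3×$520.00 = $3010.00
  8.6% × $3010.00 = $258.86
Pension Levy: 6.6% × $4570.00 = $301.62
Training Fund Levy: 1.28% × $4570.00 = $58.50
Total withheld: $258.86 + $301.62 + $58.50 = $618.98
Net pay: $4570.00 − $618.98 = $3951.02

$3951.02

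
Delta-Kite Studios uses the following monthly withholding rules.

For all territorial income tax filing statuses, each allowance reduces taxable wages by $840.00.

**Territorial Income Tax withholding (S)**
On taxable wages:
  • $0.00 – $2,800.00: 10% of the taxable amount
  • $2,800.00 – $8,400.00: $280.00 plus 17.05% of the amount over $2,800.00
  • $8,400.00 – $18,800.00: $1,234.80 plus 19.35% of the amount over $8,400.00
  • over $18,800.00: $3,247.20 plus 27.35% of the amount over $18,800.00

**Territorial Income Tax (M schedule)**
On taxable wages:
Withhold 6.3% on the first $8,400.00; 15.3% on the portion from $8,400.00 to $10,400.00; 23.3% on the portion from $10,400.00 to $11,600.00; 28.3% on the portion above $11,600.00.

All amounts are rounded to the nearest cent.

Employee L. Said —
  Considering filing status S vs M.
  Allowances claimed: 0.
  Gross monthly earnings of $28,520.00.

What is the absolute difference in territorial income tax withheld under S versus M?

Territorial Income Tax (S): taxable = $28,520.00
  $3,247.20 + 27.35% × ($28,520.00 − $18,800.00) = $3,247.20 + 27.35% × $9,720.00 = $5,905.62
Territorial Income Tax (M): taxable = $28,520.00
  $1,114.80 + 28.3% × ($28,520.00 − $11,600.00) = $1,114.80 + 28.3% × $16,920.00 = $5,903.16
Difference: |$5,905.62 − $5,903.16| = $2.46 (higher under S)

$2.46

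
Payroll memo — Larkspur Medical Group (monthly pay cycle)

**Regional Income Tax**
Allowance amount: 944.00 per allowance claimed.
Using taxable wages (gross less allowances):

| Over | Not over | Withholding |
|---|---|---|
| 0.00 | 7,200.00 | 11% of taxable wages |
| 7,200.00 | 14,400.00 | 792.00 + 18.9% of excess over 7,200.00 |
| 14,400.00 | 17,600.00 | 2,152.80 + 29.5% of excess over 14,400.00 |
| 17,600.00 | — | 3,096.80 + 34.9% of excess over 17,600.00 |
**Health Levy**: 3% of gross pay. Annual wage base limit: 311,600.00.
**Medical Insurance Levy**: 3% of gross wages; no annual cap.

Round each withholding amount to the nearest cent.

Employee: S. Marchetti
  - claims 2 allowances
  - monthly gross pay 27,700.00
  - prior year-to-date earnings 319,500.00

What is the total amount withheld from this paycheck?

Regional Income Tax: taxable = 27,700.00 − 2×944.00 = 25,812.00
  3,096.80 + 34.9% × (25,812.00 − 17,600.00) = 3,096.80 + 34.9% × 8,212.00 = 5,962.79
Health Levy: YTD 319,500.00 ≥ cap 311,600.00 → 0.00
Medical Insurance Levy: 3% × 27,700.00 = 831.00
Total: 5,962.79 + 0.00 + 831.00 = 6,793.79

6,793.79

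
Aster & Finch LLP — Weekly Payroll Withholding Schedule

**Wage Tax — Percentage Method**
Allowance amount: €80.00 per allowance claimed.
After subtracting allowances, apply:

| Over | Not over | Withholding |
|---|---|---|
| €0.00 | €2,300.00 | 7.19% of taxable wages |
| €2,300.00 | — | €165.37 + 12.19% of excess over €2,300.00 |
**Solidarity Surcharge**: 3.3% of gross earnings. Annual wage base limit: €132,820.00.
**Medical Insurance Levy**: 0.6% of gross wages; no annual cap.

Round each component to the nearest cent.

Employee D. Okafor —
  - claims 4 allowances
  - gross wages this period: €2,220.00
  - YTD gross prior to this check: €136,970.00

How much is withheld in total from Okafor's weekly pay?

€149.93

Wage Tax: taxable = €2,220.00 − 4×€80.00 = €1,900.00
  7.19% × €1,900.00 = €136.61
Solidarity Surcharge: YTD €136,970.00 ≥ cap €132,820.00 → €0.00
Medical Insurance Levy: 0.6% × €2,220.00 = €13.32
Total: €136.61 + €0.00 + €13.32 = €149.93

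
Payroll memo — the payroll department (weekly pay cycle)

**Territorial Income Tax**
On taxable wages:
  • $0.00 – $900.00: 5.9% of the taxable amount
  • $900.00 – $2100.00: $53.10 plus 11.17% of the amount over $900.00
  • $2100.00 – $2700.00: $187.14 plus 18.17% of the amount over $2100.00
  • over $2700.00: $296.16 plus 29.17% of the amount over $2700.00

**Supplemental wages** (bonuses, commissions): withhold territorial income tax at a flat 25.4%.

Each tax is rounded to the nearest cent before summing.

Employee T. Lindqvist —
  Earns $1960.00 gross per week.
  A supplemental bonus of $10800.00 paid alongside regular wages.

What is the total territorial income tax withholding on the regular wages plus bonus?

$2914.70

Territorial Income Tax: taxable = $1960.00
  $53.10 + 11.17% × ($1960.00 − $900.00) = $53.10 + 11.17% × $1060.00 = $171.50
Supplemental (25.4% flat on bonus): 25.4% × $10800.00 = $2743.20
Total territorial income tax: $171.50 + $2743.20 = $2914.70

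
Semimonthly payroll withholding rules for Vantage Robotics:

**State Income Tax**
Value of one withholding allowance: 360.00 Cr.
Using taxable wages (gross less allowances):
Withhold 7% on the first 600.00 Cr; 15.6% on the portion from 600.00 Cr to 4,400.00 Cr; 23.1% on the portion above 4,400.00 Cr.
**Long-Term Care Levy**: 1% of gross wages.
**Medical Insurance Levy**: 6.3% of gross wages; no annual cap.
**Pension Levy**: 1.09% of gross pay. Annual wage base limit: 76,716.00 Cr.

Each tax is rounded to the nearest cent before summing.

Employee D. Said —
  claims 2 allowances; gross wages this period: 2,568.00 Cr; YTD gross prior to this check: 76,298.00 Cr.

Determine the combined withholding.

428.71 Cr

State Income Tax: taxable = 2,568.00 Cr − 2×360.00 Cr = 1,848.00 Cr
  42.00 Cr + 15.6% × (1,848.00 Cr − 600.00 Cr) = 42.00 Cr + 15.6% × 1,248.00 Cr = 236.69 Cr
Long-Term Care Levy: 1% × 2,568.00 Cr = 25.68 Cr
Medical Insurance Levy: 6.3% × 2,568.00 Cr = 161.78 Cr
Pension Levy: cap 76,716.00 Cr − YTD 76,298.00 Cr = 418.00 Cr subject; 1.09% × 418.00 Cr = 4.56 Cr
Total: 236.69 Cr + 25.68 Cr + 161.78 Cr + 4.56 Cr = 428.71 Cr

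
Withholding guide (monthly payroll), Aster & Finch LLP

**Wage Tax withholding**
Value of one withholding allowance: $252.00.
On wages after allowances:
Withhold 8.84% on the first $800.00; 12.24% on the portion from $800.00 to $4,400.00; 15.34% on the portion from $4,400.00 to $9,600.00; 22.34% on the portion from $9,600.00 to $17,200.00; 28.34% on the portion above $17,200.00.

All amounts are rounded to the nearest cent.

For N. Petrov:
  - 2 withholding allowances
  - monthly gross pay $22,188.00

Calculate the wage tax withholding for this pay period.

Wage Tax: taxable = $22,188.00 − 2×$252.00 = $21,684.00
  $3,006.88 + 28.34% × ($21,684.00 − $17,200.00) = $3,006.88 + 28.34% × $4,484.00 = $4,277.65

$4,277.65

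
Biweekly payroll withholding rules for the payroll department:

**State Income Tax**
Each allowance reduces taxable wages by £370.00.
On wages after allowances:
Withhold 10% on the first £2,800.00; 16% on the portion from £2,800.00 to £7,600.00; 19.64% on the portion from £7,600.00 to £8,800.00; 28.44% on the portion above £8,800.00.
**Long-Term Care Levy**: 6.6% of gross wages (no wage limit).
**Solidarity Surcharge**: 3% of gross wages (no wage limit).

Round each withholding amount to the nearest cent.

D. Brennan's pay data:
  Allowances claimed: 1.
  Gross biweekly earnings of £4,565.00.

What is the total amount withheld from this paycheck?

State Income Tax: taxable = £4,565.00 − 1×£370.00 = £4,195.00
  £280.00 + 16% × (£4,195.00 − £2,800.00) = £280.00 + 16% × £1,395.00 = £503.20
Long-Term Care Levy: 6.6% × £4,565.00 = £301.29
Solidarity Surcharge: 3% × £4,565.00 = £136.95
Total: £503.20 + £301.29 + £136.95 = £941.44

£941.44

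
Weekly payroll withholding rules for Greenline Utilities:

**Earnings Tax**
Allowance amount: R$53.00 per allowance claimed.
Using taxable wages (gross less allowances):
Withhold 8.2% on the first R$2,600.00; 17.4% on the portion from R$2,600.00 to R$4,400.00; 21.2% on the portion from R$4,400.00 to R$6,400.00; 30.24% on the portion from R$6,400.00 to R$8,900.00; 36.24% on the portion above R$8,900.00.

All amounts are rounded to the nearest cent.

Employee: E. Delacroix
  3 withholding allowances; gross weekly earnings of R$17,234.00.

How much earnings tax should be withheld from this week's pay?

R$4,669.02

Earnings Tax: taxable = R$17,234.00 − 3×R$53.00 = R$17,075.00
  R$1,706.40 + 36.24% × (R$17,075.00 − R$8,900.00) = R$1,706.40 + 36.24% × R$8,175.00 = R$4,669.02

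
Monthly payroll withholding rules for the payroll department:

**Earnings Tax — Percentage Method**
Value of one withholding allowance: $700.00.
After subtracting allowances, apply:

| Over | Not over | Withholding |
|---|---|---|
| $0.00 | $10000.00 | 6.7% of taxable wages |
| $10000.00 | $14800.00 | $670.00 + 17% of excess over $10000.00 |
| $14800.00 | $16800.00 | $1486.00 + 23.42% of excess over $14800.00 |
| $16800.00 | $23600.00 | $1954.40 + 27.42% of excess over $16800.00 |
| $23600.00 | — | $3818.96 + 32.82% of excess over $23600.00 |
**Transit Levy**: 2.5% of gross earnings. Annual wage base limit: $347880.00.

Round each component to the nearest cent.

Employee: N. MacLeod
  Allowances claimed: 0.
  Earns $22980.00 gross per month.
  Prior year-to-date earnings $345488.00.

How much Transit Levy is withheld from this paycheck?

Transit Levy: cap $347880.00 − YTD $345488.00 = $2392.00 subject; 2.5% × $2392.00 = $59.80

$59.80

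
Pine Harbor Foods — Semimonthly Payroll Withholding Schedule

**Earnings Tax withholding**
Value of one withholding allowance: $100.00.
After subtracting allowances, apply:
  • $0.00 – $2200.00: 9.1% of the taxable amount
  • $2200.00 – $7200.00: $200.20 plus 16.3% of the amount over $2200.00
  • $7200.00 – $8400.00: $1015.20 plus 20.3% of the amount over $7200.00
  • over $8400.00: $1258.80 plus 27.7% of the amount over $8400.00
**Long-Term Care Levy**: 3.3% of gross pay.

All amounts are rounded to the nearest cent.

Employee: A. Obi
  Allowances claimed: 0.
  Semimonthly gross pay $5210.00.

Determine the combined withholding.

$862.76

Earnings Tax: taxable = $5210.00
  $200.20 + 16.3% × ($5210.00 − $2200.00) = $200.20 + 16.3% × $3010.00 = $690.83
Long-Term Care Levy: 3.3% × $5210.00 = $171.93
Total: $690.83 + $171.93 = $862.76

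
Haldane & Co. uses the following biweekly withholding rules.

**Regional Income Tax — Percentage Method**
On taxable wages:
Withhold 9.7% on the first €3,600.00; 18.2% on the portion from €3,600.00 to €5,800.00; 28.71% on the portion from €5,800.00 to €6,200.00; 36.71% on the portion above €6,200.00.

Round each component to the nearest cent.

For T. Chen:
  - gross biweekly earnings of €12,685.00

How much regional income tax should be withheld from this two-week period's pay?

Regional Income Tax: taxable = €12,685.00
  €864.44 + 36.71% × (€12,685.00 − €6,200.00) = €864.44 + 36.71% × €6,485.00 = €3,245.08

€3,245.08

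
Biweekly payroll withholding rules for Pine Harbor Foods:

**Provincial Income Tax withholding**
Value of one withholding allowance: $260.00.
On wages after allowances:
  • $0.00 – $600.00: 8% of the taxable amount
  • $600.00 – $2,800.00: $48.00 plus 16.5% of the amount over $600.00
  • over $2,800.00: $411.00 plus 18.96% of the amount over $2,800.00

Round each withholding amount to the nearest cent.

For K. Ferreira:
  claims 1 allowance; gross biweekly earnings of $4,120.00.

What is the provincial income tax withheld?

Provincial Income Tax: taxable = $4,120.00 − 1×$260.00 = $3,860.00
  $411.00 + 18.96% × ($3,860.00 − $2,800.00) = $411.00 + 18.96% × $1,060.00 = $611.98

$611.98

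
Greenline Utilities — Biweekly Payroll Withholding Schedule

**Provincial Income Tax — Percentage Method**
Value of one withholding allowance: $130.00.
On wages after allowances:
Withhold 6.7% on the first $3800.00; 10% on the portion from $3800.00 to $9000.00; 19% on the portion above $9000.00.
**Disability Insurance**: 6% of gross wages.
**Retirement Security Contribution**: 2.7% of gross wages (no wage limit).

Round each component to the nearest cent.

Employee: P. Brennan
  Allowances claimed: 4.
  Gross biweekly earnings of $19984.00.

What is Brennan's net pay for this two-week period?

$15482.63

Provincial Income Tax: taxable = $19984.00 − 4×$130.00 = $19464.00
  $774.60 + 19% × ($19464.00 − $9000.00) = $774.60 + 19% × $10464.00 = $2762.76
Disability Insurance: 6% × $19984.00 = $1199.04
Retirement Security Contribution: 2.7% × $19984.00 = $539.57
Total withheld: $2762.76 + $1199.04 + $539.57 = $4501.37
Net pay: $19984.00 − $4501.37 = $15482.63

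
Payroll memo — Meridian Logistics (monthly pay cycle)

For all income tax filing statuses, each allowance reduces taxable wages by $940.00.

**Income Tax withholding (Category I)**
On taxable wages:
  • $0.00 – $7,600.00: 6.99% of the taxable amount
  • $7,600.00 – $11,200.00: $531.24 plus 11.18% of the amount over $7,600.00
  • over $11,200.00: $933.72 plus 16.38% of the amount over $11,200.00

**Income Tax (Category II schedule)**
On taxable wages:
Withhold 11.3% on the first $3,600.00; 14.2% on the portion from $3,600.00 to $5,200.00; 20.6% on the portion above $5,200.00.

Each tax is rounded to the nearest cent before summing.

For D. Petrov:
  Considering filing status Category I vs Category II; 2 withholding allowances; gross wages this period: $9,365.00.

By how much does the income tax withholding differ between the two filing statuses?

Income Tax (Category I): taxable = $9,365.00 − 2×$940.00 = $7,485.00
  6.99% × $7,485.00 = $523.20
Income Tax (Category II): taxable = $9,365.00 − 2×$940.00 = $7,485.00
  $634.00 + 20.6% × ($7,485.00 − $5,200.00) = $634.00 + 20.6% × $2,285.00 = $1,104.71
Difference: |$523.20 − $1,104.71| = $581.51 (higher under Category II)

$581.51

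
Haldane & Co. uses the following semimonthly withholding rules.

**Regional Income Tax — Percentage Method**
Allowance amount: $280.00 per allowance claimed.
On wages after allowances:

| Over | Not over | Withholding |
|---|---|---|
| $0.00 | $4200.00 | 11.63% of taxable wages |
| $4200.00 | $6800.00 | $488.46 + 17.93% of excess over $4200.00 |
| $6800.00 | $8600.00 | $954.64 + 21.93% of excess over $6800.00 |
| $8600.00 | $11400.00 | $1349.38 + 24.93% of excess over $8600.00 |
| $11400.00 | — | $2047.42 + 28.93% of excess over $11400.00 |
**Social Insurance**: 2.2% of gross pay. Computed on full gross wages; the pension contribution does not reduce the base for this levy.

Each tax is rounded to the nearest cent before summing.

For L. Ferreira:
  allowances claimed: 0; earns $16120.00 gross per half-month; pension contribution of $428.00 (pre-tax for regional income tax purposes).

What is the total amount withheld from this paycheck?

Regional Income Tax: taxable = $16120.00 − $428.00 = $15692.00
  $2047.42 + 28.93% × ($15692.00 − $11400.00) = $2047.42 + 28.93% × $4292.00 = $3289.10
Social Insurance: 2.2% × $16120.00 = $354.64
Total: $3289.10 + $354.64 = $3643.74

$3643.74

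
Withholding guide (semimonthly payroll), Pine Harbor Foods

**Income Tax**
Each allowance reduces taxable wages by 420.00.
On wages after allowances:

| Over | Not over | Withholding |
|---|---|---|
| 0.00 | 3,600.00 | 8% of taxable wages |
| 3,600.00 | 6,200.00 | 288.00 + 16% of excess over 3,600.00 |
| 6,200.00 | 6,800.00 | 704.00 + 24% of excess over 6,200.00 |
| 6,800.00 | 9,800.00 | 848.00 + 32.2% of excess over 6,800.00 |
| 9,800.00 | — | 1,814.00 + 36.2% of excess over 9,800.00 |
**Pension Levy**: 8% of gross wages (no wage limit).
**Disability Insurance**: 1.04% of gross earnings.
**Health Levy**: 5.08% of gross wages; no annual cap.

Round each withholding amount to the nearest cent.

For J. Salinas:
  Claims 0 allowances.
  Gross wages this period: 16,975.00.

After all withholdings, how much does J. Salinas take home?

Income Tax: taxable = 16,975.00
  1,814.00 + 36.2% × (16,975.00 − 9,800.00) = 1,814.00 + 36.2% × 7,175.00 = 4,411.35
Pension Levy: 8% × 16,975.00 = 1,358.00
Disability Insurance: 1.04% × 16,975.00 = 176.54
Health Levy: 5.08% × 16,975.00 = 862.33
Total withheld: 4,411.35 + 1,358.00 + 176.54 + 862.33 = 6,808.22
Net pay: 16,975.00 − 6,808.22 = 10,166.78

10,166.78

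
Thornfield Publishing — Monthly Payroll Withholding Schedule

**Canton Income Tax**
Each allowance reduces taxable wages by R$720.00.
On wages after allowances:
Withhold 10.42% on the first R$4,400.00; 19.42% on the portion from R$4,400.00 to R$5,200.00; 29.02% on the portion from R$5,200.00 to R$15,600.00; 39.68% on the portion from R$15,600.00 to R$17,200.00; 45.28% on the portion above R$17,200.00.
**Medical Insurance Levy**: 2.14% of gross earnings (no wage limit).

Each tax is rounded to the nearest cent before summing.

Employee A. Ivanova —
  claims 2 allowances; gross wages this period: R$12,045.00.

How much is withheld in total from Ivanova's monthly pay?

R$2,440.13

Canton Income Tax: taxable = R$12,045.00 − 2×R$720.00 = R$10,605.00
  R$613.84 + 29.02% × (R$10,605.00 − R$5,200.00) = R$613.84 + 29.02% × R$5,405.00 = R$2,182.37
Medical Insurance Levy: 2.14% × R$12,045.00 = R$257.76
Total: R$2,182.37 + R$257.76 = R$2,440.13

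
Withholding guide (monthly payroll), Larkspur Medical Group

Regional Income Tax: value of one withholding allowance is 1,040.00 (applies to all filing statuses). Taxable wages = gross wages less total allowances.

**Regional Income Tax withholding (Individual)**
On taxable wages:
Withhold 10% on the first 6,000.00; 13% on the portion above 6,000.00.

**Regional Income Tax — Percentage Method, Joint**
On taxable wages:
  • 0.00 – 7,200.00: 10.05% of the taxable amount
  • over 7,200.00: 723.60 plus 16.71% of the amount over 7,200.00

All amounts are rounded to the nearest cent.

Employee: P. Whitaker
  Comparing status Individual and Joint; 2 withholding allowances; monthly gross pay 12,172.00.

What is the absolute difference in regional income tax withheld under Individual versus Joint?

74.89

Regional Income Tax (Individual): taxable = 12,172.00 − 2×1,040.00 = 10,092.00
  600.00 + 13% × (10,092.00 − 6,000.00) = 600.00 + 13% × 4,092.00 = 1,131.96
Regional Income Tax (Joint): taxable = 12,172.00 − 2×1,040.00 = 10,092.00
  723.60 + 16.71% × (10,092.00 − 7,200.00) = 723.60 + 16.71% × 2,892.00 = 1,206.85
Difference: |1,131.96 − 1,206.85| = 74.89 (higher under Joint)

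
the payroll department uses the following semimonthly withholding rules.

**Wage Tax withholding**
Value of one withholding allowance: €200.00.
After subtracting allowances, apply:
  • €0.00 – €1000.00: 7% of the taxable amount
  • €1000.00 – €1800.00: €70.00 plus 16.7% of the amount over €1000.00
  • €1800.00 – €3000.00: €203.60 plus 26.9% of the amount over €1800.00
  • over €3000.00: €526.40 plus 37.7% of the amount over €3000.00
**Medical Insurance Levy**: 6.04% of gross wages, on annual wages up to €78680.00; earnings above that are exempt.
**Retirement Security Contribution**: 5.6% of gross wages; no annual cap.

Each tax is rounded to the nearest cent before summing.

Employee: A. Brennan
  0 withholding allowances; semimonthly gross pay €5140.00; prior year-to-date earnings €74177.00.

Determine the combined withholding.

€1893.00

Wage Tax: taxable = €5140.00
  €526.40 + 37.7% × (€5140.00 − €3000.00) = €526.40 + 37.7% × €2140.00 = €1333.18
Medical Insurance Levy: cap €78680.00 − YTD €74177.00 = €4503.00 subject; 6.04% × €4503.00 = €271.98
Retirement Security Contribution: 5.6% × €5140.00 = €287.84
Total: €1333.18 + €271.98 + €287.84 = €1893.00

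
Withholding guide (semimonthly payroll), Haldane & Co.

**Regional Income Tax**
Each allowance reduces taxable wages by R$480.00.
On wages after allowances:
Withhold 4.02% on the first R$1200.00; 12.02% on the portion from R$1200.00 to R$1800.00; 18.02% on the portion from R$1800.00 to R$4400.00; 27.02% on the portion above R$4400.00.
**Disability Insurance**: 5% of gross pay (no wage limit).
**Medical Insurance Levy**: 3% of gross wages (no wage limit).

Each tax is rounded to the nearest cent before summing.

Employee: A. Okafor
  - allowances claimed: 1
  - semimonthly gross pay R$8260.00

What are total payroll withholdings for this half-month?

R$2162.96

Regional Income Tax: taxable = R$8260.00 − 1×R$480.00 = R$7780.00
  R$588.88 + 27.02% × (R$7780.00 − R$4400.00) = R$588.88 + 27.02% × R$3380.00 = R$1502.16
Disability Insurance: 5% × R$8260.00 = R$413.00
Medical Insurance Levy: 3% × R$8260.00 = R$247.80
Total: R$1502.16 + R$413.00 + R$247.80 = R$2162.96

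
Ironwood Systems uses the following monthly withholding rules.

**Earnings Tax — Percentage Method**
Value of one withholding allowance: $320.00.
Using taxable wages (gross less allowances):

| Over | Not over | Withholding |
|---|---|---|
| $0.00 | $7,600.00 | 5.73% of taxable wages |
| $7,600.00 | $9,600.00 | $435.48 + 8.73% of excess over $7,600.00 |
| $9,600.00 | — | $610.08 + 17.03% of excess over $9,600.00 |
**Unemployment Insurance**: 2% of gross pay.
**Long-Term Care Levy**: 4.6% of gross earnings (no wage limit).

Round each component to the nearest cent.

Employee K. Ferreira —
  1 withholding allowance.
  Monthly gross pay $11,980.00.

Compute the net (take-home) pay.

$10,228.42

Earnings Tax: taxable = $11,980.00 − 1×$320.00 = $11,660.00
  $610.08 + 17.03% × ($11,660.00 − $9,600.00) = $610.08 + 17.03% × $2,060.00 = $960.90
Unemployment Insurance: 2% × $11,980.00 = $239.60
Long-Term Care Levy: 4.6% × $11,980.00 = $551.08
Total withheld: $960.90 + $239.60 + $551.08 = $1,751.58
Net pay: $11,980.00 − $1,751.58 = $10,228.42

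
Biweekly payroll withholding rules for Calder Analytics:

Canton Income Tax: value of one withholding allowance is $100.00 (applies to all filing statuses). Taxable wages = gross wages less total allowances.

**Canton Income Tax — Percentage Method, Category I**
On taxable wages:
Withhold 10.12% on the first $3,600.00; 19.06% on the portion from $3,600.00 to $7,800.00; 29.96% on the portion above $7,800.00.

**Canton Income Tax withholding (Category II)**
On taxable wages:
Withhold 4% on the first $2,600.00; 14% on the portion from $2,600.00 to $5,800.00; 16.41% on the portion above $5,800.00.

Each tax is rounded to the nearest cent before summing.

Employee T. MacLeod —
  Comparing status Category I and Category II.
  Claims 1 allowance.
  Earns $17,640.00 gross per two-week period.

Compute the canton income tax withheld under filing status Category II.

$2,478.53

Canton Income Tax (Category II): taxable = $17,640.00 − 1×$100.00 = $17,540.00
  $552.00 + 16.41% × ($17,540.00 − $5,800.00) = $552.00 + 16.41% × $11,740.00 = $2,478.53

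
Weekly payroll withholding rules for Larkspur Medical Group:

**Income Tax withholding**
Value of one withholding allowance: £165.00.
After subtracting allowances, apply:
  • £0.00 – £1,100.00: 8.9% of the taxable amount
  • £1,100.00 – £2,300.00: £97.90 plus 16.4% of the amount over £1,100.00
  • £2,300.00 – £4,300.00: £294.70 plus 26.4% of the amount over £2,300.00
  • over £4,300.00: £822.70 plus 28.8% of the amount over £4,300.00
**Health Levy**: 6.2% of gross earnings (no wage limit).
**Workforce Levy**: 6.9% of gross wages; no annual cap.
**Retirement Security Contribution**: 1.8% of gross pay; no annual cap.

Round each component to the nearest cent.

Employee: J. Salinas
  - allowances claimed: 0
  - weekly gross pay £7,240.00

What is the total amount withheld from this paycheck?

Income Tax: taxable = £7,240.00
  £822.70 + 28.8% × (£7,240.00 − £4,300.00) = £822.70 + 28.8% × £2,940.00 = £1,669.42
Health Levy: 6.2% × £7,240.00 = £448.88
Workforce Levy: 6.9% × £7,240.00 = £499.56
Retirement Security Contribution: 1.8% × £7,240.00 = £130.32
Total: £1,669.42 + £448.88 + £499.56 + £130.32 = £2,748.18

£2,748.18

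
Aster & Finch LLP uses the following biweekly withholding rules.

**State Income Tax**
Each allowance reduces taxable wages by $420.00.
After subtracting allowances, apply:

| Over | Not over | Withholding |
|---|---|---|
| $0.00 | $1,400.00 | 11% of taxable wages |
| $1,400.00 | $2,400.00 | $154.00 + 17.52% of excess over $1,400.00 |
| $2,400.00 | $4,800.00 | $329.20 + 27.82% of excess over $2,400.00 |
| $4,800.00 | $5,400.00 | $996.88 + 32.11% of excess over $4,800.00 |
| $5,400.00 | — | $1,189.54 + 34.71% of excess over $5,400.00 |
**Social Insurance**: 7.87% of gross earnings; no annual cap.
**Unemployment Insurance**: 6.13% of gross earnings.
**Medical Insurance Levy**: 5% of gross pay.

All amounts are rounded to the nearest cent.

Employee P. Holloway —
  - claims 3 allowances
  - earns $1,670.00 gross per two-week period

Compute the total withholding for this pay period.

State Income Tax: taxable = $1,670.00 − 3×$420.00 = $410.00
  11% × $410.00 = $45.10
Social Insurance: 7.87% × $1,670.00 = $131.43
Unemployment Insurance: 6.13% × $1,670.00 = $102.37
Medical Insurance Levy: 5% × $1,670.00 = $83.50
Total: $45.10 + $131.43 + $102.37 + $83.50 = $362.40

$362.40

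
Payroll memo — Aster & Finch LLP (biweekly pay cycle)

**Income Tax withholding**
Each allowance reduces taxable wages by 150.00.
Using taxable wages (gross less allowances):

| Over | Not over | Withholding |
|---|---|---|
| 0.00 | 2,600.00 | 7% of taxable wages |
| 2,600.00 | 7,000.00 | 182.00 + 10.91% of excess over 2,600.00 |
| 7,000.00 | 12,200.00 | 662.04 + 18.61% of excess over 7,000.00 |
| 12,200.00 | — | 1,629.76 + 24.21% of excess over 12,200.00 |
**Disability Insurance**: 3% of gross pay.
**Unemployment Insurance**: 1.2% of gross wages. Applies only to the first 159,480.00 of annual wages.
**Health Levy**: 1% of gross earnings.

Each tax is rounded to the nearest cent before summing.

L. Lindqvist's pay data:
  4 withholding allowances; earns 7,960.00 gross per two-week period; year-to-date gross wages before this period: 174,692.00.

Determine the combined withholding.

Income Tax: taxable = 7,960.00 − 4×150.00 = 7,360.00
  662.04 + 18.61% × (7,360.00 − 7,000.00) = 662.04 + 18.61% × 360.00 = 729.04
Disability Insurance: 3% × 7,960.00 = 238.80
Unemployment Insurance: YTD 174,692.00 ≥ cap 159,480.00 → 0.00
Health Levy: 1% × 7,960.00 = 79.60
Total: 729.04 + 238.80 + 0.00 + 79.60 = 1,047.44

1,047.44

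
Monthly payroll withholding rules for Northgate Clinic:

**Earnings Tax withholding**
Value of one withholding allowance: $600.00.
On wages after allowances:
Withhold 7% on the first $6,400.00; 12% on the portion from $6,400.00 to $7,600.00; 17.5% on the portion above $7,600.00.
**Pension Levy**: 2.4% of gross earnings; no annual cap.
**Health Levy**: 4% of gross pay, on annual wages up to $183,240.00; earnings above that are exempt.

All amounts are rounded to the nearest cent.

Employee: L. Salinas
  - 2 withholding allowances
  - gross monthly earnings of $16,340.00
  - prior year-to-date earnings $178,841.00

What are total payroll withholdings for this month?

Earnings Tax: taxable = $16,340.00 − 2×$600.00 = $15,140.00
  $592.00 + 17.5% × ($15,140.00 − $7,600.00) = $592.00 + 17.5% × $7,540.00 = $1,911.50
Pension Levy: 2.4% × $16,340.00 = $392.16
Health Levy: cap $183,240.00 − YTD $178,841.00 = $4,399.00 subject; 4% × $4,399.00 = $175.96
Total: $1,911.50 + $392.16 + $175.96 = $2,479.62

$2,479.62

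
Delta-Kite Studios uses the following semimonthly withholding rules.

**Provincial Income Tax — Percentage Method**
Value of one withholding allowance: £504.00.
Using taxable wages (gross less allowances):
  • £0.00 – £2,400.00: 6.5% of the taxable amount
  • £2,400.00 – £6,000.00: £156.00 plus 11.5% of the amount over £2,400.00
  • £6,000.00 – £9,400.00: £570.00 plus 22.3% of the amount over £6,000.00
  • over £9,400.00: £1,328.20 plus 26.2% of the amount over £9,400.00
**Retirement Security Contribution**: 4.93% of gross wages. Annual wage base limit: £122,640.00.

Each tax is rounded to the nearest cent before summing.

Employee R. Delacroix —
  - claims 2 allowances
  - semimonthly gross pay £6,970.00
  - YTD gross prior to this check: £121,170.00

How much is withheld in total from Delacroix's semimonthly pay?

Provincial Income Tax: taxable = £6,970.00 − 2×£504.00 = £5,962.00
  £156.00 + 11.5% × (£5,962.00 − £2,400.00) = £156.00 + 11.5% × £3,562.00 = £565.63
Retirement Security Contribution: cap £122,640.00 − YTD £121,170.00 = £1,470.00 subject; 4.93% × £1,470.00 = £72.47
Total: £565.63 + £72.47 = £638.10

£638.10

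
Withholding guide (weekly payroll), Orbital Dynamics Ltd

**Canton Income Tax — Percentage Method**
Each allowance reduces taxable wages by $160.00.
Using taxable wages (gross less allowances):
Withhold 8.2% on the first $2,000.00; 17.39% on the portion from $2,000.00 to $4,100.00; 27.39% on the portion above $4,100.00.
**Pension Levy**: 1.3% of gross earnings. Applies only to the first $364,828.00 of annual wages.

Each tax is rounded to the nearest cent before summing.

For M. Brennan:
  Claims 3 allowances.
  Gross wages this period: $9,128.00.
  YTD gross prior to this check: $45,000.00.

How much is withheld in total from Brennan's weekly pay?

$1,893.55

Canton Income Tax: taxable = $9,128.00 − 3×$160.00 = $8,648.00
  $529.19 + 27.39% × ($8,648.00 − $4,100.00) = $529.19 + 27.39% × $4,548.00 = $1,774.89
Pension Levy: 1.3% × $9,128.00 = $118.66
Total: $1,774.89 + $118.66 = $1,893.55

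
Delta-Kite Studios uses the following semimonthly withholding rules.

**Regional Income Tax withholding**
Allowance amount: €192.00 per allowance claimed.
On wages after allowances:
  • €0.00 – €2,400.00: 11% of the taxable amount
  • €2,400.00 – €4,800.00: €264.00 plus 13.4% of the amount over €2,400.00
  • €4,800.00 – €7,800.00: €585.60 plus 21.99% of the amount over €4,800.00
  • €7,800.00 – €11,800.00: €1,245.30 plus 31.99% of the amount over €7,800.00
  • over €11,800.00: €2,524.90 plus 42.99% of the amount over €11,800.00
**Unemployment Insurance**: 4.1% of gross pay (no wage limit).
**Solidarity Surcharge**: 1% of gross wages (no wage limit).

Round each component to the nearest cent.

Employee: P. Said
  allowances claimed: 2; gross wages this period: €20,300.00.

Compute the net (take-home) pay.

€13,250.73

Regional Income Tax: taxable = €20,300.00 − 2×€192.00 = €19,916.00
  €2,524.90 + 42.99% × (€19,916.00 − €11,800.00) = €2,524.90 + 42.99% × €8,116.00 = €6,013.97
Unemployment Insurance: 4.1% × €20,300.00 = €832.30
Solidarity Surcharge: 1% × €20,300.00 = €203.00
Total withheld: €6,013.97 + €832.30 + €203.00 = €7,049.27
Net pay: €20,300.00 − €7,049.27 = €13,250.73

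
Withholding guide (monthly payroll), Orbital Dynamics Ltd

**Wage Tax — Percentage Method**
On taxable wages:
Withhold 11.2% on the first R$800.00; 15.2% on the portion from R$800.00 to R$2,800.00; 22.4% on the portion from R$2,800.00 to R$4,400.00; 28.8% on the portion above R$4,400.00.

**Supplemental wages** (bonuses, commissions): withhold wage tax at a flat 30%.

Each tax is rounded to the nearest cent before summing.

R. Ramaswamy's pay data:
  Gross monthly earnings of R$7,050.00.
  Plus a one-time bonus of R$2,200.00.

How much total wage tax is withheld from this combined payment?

Wage Tax: taxable = R$7,050.00
  R$752.00 + 28.8% × (R$7,050.00 − R$4,400.00) = R$752.00 + 28.8% × R$2,650.00 = R$1,515.20
Supplemental (30% flat on bonus): 30% × R$2,200.00 = R$660.00
Total wage tax: R$1,515.20 + R$660.00 = R$2,175.20

R$2,175.20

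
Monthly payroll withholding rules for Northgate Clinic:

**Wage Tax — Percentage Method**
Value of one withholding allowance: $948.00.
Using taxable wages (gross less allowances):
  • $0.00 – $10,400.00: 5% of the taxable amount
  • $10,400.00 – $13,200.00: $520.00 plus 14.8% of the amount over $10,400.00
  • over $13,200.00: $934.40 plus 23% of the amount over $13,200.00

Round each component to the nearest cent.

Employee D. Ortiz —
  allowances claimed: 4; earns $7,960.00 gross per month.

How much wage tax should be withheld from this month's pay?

Wage Tax: taxable = $7,960.00 − 4×$948.00 = $4,168.00
  5% × $4,168.00 = $208.40

$208.40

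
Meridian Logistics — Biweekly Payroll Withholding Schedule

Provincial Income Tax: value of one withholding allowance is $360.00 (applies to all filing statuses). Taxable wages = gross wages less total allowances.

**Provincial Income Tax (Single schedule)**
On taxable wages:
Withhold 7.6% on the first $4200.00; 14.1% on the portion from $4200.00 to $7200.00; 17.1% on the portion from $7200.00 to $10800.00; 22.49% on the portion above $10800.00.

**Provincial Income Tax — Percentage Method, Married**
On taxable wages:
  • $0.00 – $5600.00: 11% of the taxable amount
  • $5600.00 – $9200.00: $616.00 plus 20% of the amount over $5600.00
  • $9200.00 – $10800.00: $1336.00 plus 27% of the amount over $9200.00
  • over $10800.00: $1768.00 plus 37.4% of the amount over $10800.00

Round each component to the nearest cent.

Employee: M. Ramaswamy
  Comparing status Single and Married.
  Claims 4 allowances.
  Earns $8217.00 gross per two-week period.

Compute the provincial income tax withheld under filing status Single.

Provincial Income Tax (Single): taxable = $8217.00 − 4×$360.00 = $6777.00
  $319.20 + 14.1% × ($6777.00 − $4200.00) = $319.20 + 14.1% × $2577.00 = $682.56

$682.56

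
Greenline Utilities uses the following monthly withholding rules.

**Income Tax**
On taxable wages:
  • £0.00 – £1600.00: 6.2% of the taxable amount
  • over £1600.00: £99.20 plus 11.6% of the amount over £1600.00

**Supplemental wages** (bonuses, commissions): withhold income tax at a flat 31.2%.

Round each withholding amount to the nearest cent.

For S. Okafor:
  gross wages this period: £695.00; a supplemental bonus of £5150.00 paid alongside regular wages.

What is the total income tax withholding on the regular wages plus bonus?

£1649.89

Income Tax: taxable = £695.00
  6.2% × £695.00 = £43.09
Supplemental (31.2% flat on bonus): 31.2% × £5150.00 = £1606.80
Total income tax: £43.09 + £1606.80 = £1649.89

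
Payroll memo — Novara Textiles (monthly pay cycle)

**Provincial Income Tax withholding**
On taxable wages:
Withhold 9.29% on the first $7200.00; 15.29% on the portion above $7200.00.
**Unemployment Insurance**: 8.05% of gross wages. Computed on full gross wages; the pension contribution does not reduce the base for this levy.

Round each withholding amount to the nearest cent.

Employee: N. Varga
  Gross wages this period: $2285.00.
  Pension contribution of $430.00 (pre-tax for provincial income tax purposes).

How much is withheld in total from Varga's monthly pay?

$356.27

Provincial Income Tax: taxable = $2285.00 − $430.00 = $1855.00
  9.29% × $1855.00 = $172.33
Unemployment Insurance: 8.05% × $2285.00 = $183.94
Total: $172.33 + $183.94 = $356.27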